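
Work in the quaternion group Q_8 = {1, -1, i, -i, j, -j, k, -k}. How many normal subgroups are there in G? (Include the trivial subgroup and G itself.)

6

G has 6 subgroups. Checking conjugation-invariance by order — order 1: 1/1 normal; order 2: 1/1 normal; order 4: 3/3 normal; order 8: 1/1 normal.
Total normal subgroups: 6.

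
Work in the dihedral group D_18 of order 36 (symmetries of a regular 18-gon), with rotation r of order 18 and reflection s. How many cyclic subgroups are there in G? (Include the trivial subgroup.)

24

Each element a generates a cyclic subgroup ⟨a⟩; distinct elements may generate the same one (a cyclic group of order d has φ(d) generators).
Cyclic subgroups by order — order 1: 1; order 2: 19; order 3: 1; order 6: 1; order 9: 1; order 18: 1.
Total: 24.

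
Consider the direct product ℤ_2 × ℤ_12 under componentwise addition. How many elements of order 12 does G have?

An element (a,b) has order lcm(ord(a), ord(b)); count pairs with lcm equal to 12.
Enumerating gives 8 such elements.

8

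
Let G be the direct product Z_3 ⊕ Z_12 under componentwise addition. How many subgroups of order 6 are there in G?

|G| = 36 and 6 | 36, so subgroups of order 6 are possible by Lagrange.
The subgroups of order 6 are: {(0,0), (0,2), (0,4), (0,6), (0,8), (0,10)}; {(0,0), (0,6), (1,0), (1,6), (2,0), (2,6)}; {(0,0), (0,6), (1,4), (1,10), (2,2), (2,8)}; {(0,0), (0,6), (1,2), (1,8), (2,4), (2,10)}.
So G has 4 subgroups of order 6.

4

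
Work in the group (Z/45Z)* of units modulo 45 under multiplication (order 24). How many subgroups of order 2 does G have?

3

|G| = 24 and 2 | 24, so subgroups of order 2 are possible by Lagrange.
The subgroups of order 2 are: {1, 19}; {1, 26}; {1, 44}.
So G has 3 subgroups of order 2.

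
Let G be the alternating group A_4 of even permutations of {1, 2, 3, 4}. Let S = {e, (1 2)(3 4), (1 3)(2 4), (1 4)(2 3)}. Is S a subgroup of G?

Yes

|S| = 4 divides |G| = 12, consistent with Lagrange.
S contains the identity, every element's inverse is in S, and S is closed under ∘: it is a subgroup.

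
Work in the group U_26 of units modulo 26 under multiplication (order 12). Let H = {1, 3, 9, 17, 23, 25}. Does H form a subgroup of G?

|H| = 6 divides |G| = 12, consistent with Lagrange.
H contains the identity, every element's inverse is in H, and H is closed under ·: it is a subgroup.
In fact H = ⟨17⟩.

Yes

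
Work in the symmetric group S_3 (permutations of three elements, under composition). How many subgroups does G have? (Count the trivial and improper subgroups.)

|G| = 6, so by Lagrange every subgroup order divides 6. Divisors: 1, 2, 3, 6.
Subgroups by order — order 1: 1; order 2: 3; order 3: 1; order 6: 1.
Total: 1 + 3 + 1 + 1 = 6.

6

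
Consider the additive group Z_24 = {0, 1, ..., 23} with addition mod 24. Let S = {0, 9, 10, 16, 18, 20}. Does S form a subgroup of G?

No

16 ∈ S but its inverse 8 ∉ S, so S is not a subgroup.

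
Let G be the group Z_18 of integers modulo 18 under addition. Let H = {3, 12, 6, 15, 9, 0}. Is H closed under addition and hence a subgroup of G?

Yes

|H| = 6 divides |G| = 18, consistent with Lagrange.
H contains the identity, every element's inverse is in H, and H is closed under +: it is a subgroup.
In fact H = ⟨3⟩.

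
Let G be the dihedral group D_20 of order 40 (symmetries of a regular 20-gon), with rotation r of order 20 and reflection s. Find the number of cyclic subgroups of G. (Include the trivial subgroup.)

26

Each element a generates a cyclic subgroup ⟨a⟩; distinct elements may generate the same one (a cyclic group of order d has φ(d) generators).
Cyclic subgroups by order — order 1: 1; order 2: 21; order 4: 1; order 5: 1; order 10: 1; order 20: 1.
Total: 26.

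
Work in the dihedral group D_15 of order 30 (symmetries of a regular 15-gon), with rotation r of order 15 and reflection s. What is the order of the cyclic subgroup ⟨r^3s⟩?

2

Computing powers of r^3s: the smallest k with (r^3s)^k = e is k = 2.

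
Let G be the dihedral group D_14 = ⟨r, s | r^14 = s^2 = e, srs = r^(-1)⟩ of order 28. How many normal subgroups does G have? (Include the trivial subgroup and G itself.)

G has 28 subgroups. Checking conjugation-invariance by order — order 1: 1/1 normal; order 2: 1/15 normal; order 4: 0/7 normal; order 7: 1/1 normal; order 14: 3/3 normal; order 28: 1/1 normal.
Total normal subgroups: 7.

7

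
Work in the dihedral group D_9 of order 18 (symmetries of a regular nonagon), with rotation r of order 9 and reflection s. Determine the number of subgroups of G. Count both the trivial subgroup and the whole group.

16

|G| = 18, so by Lagrange every subgroup order divides 18. Divisors: 1, 2, 3, 6, 9, 18.
Subgroups by order — order 1: 1; order 2: 9; order 3: 1; order 6: 3; order 9: 1; order 18: 1.
Total: 1 + 9 + 1 + 3 + 1 + 1 = 16.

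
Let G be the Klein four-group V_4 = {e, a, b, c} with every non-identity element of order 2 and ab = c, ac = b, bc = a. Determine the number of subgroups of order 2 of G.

3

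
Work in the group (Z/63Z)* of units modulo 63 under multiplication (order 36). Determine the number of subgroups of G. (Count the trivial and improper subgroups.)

|G| = 36, so by Lagrange every subgroup order divides 36. Divisors: 1, 2, 3, 4, 6, 9, 12, 18, 36.
Subgroups by order — order 1: 1; order 2: 3; order 3: 4; order 4: 1; order 6: 12; order 9: 1; order 12: 4; order 18: 3; order 36: 1.
Total: 1 + 3 + 4 + 1 + 12 + 1 + 4 + 3 + 1 = 30.

30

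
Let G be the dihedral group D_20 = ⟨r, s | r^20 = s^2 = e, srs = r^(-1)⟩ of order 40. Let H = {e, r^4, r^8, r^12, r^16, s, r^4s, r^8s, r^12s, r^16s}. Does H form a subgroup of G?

|H| = 10 divides |G| = 40, consistent with Lagrange.
H contains the identity, every element's inverse is in H, and H is closed under ·: it is a subgroup.

Yes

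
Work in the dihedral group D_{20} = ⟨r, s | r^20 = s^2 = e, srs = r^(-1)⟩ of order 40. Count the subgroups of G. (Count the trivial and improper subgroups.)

48

|G| = 40, so by Lagrange every subgroup order divides 40. Divisors: 1, 2, 4, 5, 8, 10, 20, 40.
Subgroups by order — order 1: 1; order 2: 21; order 4: 11; order 5: 1; order 8: 5; order 10: 5; order 20: 3; order 40: 1.
Total: 1 + 21 + 11 + 1 + 5 + 5 + 3 + 1 = 48.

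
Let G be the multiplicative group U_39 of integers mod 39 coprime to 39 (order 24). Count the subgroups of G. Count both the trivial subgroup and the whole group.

16

|G| = 24, so by Lagrange every subgroup order divides 24. Divisors: 1, 2, 3, 4, 6, 8, 12, 24.
Subgroups by order — order 1: 1; order 2: 3; order 3: 1; order 4: 3; order 6: 3; order 8: 1; order 12: 3; order 24: 1.
Total: 1 + 3 + 1 + 3 + 3 + 1 + 3 + 1 = 16.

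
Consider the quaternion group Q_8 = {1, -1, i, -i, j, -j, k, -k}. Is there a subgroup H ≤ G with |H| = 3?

No

3 does not divide |G| = 8, so by Lagrange no subgroup of order 3 exists.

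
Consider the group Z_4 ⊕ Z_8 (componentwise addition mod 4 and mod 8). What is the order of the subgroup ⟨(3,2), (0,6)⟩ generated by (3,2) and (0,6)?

16

|⟨(3,2)⟩| = 4 and |⟨(0,6)⟩| = 4, so |H| is a multiple of lcm(4, 4) = 4 and divides |G| = 32.
Closing under the operation: H = {(0,0), (0,2), (0,4), (0,6), (1,0), (1,2), (1,4), (1,6), (2,0), (2,2), (2,4), (2,6), (3,0), (3,2), (3,4), (3,6)}, so |H| = 16.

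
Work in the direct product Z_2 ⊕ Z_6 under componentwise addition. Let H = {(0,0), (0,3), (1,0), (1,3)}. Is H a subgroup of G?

|H| = 4 divides |G| = 12, consistent with Lagrange.
H contains the identity, every element's inverse is in H, and H is closed under +: it is a subgroup.

Yes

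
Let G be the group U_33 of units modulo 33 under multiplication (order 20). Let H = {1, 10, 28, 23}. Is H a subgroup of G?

28 ∈ H but its inverse 13 ∉ H, so H is not a subgroup.

No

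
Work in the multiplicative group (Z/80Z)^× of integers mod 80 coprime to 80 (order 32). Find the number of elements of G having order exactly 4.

24

Enumerating element orders in G gives 24 elements of order 4.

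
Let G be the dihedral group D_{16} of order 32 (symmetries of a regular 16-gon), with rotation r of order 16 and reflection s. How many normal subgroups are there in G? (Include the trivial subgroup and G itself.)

G has 36 subgroups. Checking conjugation-invariance by order — order 1: 1/1 normal; order 2: 1/17 normal; order 4: 1/9 normal; order 8: 1/5 normal; order 16: 3/3 normal; order 32: 1/1 normal.
Total normal subgroups: 8.

8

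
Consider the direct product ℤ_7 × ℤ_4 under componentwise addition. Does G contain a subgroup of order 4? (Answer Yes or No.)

Yes

4 | 28. A subgroup of order 4 is {(0,0), (0,1), (0,2), (0,3)}.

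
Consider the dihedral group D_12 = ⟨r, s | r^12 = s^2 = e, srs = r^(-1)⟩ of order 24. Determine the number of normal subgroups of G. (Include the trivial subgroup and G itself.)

9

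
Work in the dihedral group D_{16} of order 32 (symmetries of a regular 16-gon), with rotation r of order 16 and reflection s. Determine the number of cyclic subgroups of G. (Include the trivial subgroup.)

21

A cyclic subgroup of order d is generated by each of its φ(d) elements of order d, so the cyclic subgroups of order d number (#elements of order d)/φ(d).
Cyclic subgroups by order — order 1: 1; order 2: 17; order 4: 1; order 8: 1; order 16: 1.
Total: 21.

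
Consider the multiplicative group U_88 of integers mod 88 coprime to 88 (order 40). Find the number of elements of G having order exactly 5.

The elements of order 5 are: 9, 25, 49, 81.
That's 4.

4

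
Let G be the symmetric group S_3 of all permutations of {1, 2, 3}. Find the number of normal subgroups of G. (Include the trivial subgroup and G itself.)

G has 6 subgroups. Checking conjugation-invariance by order — order 1: 1/1 normal; order 2: 0/3 normal; order 3: 1/1 normal; order 6: 1/1 normal.
Total normal subgroups: 3.

3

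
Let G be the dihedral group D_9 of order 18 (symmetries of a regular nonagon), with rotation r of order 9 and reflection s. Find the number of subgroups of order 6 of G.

3

|G| = 18 and 6 | 18, so subgroups of order 6 are possible by Lagrange.
The subgroups of order 6 are: {e, r^3, r^6, r^2s, r^5s, r^8s}; {e, r^3, r^6, s, r^3s, r^6s}; {e, r^3, r^6, rs, r^4s, r^7s}.
So G has 3 subgroups of order 6.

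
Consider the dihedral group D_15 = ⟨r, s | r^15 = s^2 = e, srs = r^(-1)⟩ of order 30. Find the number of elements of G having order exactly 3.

2

The elements of order 3 are: r^5, r^10.
That's 2.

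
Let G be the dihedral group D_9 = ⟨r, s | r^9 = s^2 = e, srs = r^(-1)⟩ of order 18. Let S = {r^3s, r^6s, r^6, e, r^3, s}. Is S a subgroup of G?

|S| = 6 divides |G| = 18, consistent with Lagrange.
S contains the identity, every element's inverse is in S, and S is closed under ·: it is a subgroup.

Yes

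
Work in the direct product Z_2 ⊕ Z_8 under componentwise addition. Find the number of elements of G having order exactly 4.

An element (a,b) has order lcm(ord(a), ord(b)); count pairs with lcm equal to 4.
Enumerating gives 4 such elements.

4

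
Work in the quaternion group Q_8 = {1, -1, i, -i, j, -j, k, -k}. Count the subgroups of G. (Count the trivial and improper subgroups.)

6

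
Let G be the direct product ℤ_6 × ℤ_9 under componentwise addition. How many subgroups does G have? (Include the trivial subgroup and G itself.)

|G| = 54, so by Lagrange every subgroup order divides 54. Divisors: 1, 2, 3, 6, 9, 18, 27, 54.
Subgroups by order — order 1: 1; order 2: 1; order 3: 4; order 6: 4; order 9: 4; order 18: 4; order 27: 1; order 54: 1.
Total: 1 + 1 + 4 + 4 + 4 + 4 + 1 + 1 = 20.

20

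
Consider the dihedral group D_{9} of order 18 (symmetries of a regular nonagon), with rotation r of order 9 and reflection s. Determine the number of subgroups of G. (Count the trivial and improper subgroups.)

|G| = 18, so by Lagrange every subgroup order divides 18. Divisors: 1, 2, 3, 6, 9, 18.
Subgroups by order — order 1: 1; order 2: 9; order 3: 1; order 6: 3; order 9: 1; order 18: 1.
Total: 1 + 9 + 1 + 3 + 1 + 1 = 16.

16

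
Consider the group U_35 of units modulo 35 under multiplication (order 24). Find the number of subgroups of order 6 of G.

|G| = 24 and 6 | 24, so subgroups of order 6 are possible by Lagrange.
The subgroups of order 6 are: {1, 11, 16, 19, 24, 34}; {1, 6, 11, 16, 26, 31}; {1, 4, 9, 11, 16, 29}.
So G has 3 subgroups of order 6.

3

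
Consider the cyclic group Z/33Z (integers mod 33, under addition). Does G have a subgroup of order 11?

11 | 33. A subgroup of order 11 is {0, 3, 6, 9, 12, 15, 18, 21, 24, 27, 30}.

Yes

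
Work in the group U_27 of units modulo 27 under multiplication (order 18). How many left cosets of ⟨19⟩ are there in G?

6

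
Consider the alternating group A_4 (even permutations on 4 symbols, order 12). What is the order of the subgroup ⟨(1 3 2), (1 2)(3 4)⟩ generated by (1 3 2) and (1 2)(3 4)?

12

|⟨(1 3 2)⟩| = 3 and |⟨(1 2)(3 4)⟩| = 2, so |H| is a multiple of lcm(3, 2) = 6 and divides |G| = 12.
Closing {(1 3 2), (1 2)(3 4)} under the group operation gives all of G, so |H| = 12.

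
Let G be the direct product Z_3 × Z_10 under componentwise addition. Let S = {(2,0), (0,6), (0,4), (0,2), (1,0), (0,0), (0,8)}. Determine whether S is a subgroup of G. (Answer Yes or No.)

No

|S| = 7 does not divide |G| = 30, so by Lagrange S is not a subgroup.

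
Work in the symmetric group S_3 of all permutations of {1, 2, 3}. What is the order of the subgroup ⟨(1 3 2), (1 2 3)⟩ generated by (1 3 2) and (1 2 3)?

|⟨(1 3 2)⟩| = 3 and |⟨(1 2 3)⟩| = 3, so |H| is a multiple of lcm(3, 3) = 3 and divides |G| = 6.
Closing under the operation: H = {e, (1 2 3), (1 3 2)}, so |H| = 3.

3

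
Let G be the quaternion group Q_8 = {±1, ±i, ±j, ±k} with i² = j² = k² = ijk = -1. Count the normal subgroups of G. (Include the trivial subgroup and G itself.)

6

G has 6 subgroups. Checking conjugation-invariance by order — order 1: 1/1 normal; order 2: 1/1 normal; order 4: 3/3 normal; order 8: 1/1 normal.
Total normal subgroups: 6.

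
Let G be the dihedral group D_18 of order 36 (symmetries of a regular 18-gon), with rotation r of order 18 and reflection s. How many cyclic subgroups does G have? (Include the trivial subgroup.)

24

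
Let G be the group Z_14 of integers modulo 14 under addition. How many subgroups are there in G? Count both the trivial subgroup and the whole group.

4

Subgroups of the cyclic group Z_14 correspond bijectively to divisors of 14.
Divisors of 14: 1, 2, 7, 14.
So Z_14 has 4 subgroups.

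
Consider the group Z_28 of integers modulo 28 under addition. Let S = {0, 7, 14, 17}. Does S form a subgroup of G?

7 ∈ S but its inverse 21 ∉ S, so S is not a subgroup.

No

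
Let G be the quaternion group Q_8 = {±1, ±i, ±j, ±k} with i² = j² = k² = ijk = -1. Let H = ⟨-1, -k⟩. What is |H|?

|⟨-1⟩| = 2 and |⟨-k⟩| = 4, so |H| is a multiple of lcm(2, 4) = 4 and divides |G| = 8.
Closing under the operation: H = {1, -1, k, -k}, so |H| = 4.

4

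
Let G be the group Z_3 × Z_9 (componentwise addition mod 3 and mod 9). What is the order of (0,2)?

The order of (0,2) in Z_3 × Z_9 is lcm(ord(0) in Z_3, ord(2) in Z_9).
ord(0) = 1 and ord(2) = 9, so |⟨(0,2)⟩| = lcm(1, 9) = 9.

9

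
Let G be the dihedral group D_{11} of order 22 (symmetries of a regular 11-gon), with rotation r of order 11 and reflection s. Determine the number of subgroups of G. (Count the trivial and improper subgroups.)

14

|G| = 22, so by Lagrange every subgroup order divides 22. Divisors: 1, 2, 11, 22.
Subgroups by order — order 1: 1; order 2: 11; order 11: 1; order 22: 1.
Total: 1 + 11 + 1 + 1 = 14.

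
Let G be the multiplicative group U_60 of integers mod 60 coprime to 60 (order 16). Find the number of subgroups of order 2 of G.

|G| = 16 and 2 | 16, so subgroups of order 2 are possible by Lagrange.
The subgroups of order 2 are: {1, 11}; {1, 19}; {1, 29}; {1, 31}; … (7 in all).
So G has 7 subgroups of order 2.

7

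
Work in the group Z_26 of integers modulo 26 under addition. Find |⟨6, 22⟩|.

|⟨6⟩| = 13 and |⟨22⟩| = 13, so |H| is a multiple of lcm(13, 13) = 13 and divides |G| = 26.
Closing under the operation: H = {0, 2, 4, 6, 8, 10, 12, 14, 16, 18, 20, 22, 24}, so |H| = 13.

13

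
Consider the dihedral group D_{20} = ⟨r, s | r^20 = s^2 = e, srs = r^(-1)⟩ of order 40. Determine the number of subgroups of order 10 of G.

|G| = 40 and 10 | 40, so subgroups of order 10 are possible by Lagrange.
The subgroups of order 10 are: {e, r^2, r^4, r^6, r^8, r^10, r^12, r^14, r^16, r^18}; {e, r^4, r^8, r^12, r^16, r^2s, r^6s, r^10s, r^14s, r^18s}; {e, r^4, r^8, r^12, r^16, r^3s, r^7s, r^11s, r^15s, r^19s}; {e, r^4, r^8, r^12, r^16, s, r^4s, r^8s, r^12s, r^16s}; … (5 in all).
So G has 5 subgroups of order 10.

5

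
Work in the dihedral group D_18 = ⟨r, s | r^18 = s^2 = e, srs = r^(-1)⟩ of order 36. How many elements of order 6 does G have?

The elements of order 6 are: r^3, r^15.
That's 2.

2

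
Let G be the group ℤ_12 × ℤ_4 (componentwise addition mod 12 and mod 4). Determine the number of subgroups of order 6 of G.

|G| = 48 and 6 | 48, so subgroups of order 6 are possible by Lagrange.
The subgroups of order 6 are: {(0,0), (0,2), (4,0), (4,2), (8,0), (8,2)}; {(0,0), (2,0), (4,0), (6,0), (8,0), (10,0)}; {(0,0), (2,2), (4,0), (6,2), (8,0), (10,2)}.
So G has 3 subgroups of order 6.

3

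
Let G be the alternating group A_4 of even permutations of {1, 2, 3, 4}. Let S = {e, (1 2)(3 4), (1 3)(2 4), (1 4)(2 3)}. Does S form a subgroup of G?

Yes

|S| = 4 divides |G| = 12, consistent with Lagrange.
S contains the identity, every element's inverse is in S, and S is closed under ∘: it is a subgroup.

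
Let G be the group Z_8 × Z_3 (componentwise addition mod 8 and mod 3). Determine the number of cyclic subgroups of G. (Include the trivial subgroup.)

8

Group the elements of G by the cyclic subgroup they generate; each cyclic subgroup of order d accounts for φ(d) elements.
Cyclic subgroups by order — order 1: 1; order 2: 1; order 3: 1; order 4: 1; order 6: 1; order 8: 1; order 12: 1; order 24: 1.
Total: 8.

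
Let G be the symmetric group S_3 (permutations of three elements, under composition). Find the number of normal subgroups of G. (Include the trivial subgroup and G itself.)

G has 6 subgroups. Checking conjugation-invariance by order — order 1: 1/1 normal; order 2: 0/3 normal; order 3: 1/1 normal; order 6: 1/1 normal.
Total normal subgroups: 3.

3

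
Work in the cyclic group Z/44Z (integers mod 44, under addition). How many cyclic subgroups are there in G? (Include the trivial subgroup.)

Each element a generates a cyclic subgroup ⟨a⟩; distinct elements may generate the same one (a cyclic group of order d has φ(d) generators).
Cyclic subgroups by order — order 1: 1; order 2: 1; order 4: 1; order 11: 1; order 22: 1; order 44: 1.
Total: 6.

6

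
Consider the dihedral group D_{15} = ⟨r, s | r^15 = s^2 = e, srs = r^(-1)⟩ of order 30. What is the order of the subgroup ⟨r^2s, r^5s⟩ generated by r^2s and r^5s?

10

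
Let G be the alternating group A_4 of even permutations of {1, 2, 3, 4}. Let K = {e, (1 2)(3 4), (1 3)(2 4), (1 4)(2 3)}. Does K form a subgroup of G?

Yes

|K| = 4 divides |G| = 12, consistent with Lagrange.
K contains the identity, every element's inverse is in K, and K is closed under ∘: it is a subgroup.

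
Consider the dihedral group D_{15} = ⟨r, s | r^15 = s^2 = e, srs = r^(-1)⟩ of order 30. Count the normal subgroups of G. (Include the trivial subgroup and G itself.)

G has 28 subgroups. Checking conjugation-invariance by order — order 1: 1/1 normal; order 2: 0/15 normal; order 3: 1/1 normal; order 5: 1/1 normal; order 6: 0/5 normal; order 10: 0/3 normal; order 15: 1/1 normal; order 30: 1/1 normal.
Total normal subgroups: 5.

5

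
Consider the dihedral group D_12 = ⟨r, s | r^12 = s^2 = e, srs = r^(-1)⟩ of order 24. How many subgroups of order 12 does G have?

|G| = 24 and 12 | 24, so subgroups of order 12 are possible by Lagrange.
The subgroups of order 12 are: {e, r, r^2, r^3, r^4, r^5, r^6, r^7, r^8, r^9, r^10, r^11}; {e, r^2, r^4, r^6, r^8, r^10, s, r^2s, r^4s, r^6s, r^8s, r^10s}; {e, r^2, r^4, r^6, r^8, r^10, rs, r^3s, r^5s, r^7s, r^9s, r^11s}.
So G has 3 subgroups of order 12.

3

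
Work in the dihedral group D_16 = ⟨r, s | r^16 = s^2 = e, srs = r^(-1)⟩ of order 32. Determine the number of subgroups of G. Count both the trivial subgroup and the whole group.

36

|G| = 32, so by Lagrange every subgroup order divides 32. Divisors: 1, 2, 4, 8, 16, 32.
Subgroups by order — order 1: 1; order 2: 17; order 4: 9; order 8: 5; order 16: 3; order 32: 1.
Total: 1 + 17 + 9 + 5 + 3 + 1 = 36.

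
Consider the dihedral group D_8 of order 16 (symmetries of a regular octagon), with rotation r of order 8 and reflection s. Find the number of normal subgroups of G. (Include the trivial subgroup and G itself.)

7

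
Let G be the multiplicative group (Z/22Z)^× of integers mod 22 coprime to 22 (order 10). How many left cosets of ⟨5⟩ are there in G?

2

|⟨5⟩| = 5 and |G| = 10.
By Lagrange, [G : H] = |G|/|H| = 10/5 = 2.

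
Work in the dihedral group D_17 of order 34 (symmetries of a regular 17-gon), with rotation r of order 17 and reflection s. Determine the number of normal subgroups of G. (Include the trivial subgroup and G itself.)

3

G has 20 subgroups. Checking conjugation-invariance by order — order 1: 1/1 normal; order 2: 0/17 normal; order 17: 1/1 normal; order 34: 1/1 normal.
Total normal subgroups: 3.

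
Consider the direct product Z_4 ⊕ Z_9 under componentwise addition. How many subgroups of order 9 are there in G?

1

|G| = 36 and 9 | 36, so subgroups of order 9 are possible by Lagrange.
The subgroups of order 9 are: {(0,0), (0,1), (0,2), (0,3), (0,4), (0,5), (0,6), (0,7), (0,8)}.
So G has 1 subgroup of order 9.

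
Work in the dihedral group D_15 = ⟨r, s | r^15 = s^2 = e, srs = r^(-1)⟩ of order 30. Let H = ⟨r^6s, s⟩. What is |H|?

10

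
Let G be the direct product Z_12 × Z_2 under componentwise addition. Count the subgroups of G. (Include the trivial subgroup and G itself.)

|G| = 24, so by Lagrange every subgroup order divides 24. Divisors: 1, 2, 3, 4, 6, 8, 12, 24.
Subgroups by order — order 1: 1; order 2: 3; order 3: 1; order 4: 3; order 6: 3; order 8: 1; order 12: 3; order 24: 1.
Total: 1 + 3 + 1 + 3 + 3 + 1 + 3 + 1 = 16.

16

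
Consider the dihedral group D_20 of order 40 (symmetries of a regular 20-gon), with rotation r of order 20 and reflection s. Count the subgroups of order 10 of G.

5

|G| = 40 and 10 | 40, so subgroups of order 10 are possible by Lagrange.
The subgroups of order 10 are: {e, r^2, r^4, r^6, r^8, r^10, r^12, r^14, r^16, r^18}; {e, r^4, r^8, r^12, r^16, r^2s, r^6s, r^10s, r^14s, r^18s}; {e, r^4, r^8, r^12, r^16, r^3s, r^7s, r^11s, r^15s, r^19s}; {e, r^4, r^8, r^12, r^16, s, r^4s, r^8s, r^12s, r^16s}; … (5 in all).
So G has 5 subgroups of order 10.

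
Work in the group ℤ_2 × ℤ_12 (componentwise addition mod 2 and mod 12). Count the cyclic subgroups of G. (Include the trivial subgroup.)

12

Group the elements of G by the cyclic subgroup they generate; each cyclic subgroup of order d accounts for φ(d) elements.
Cyclic subgroups by order — order 1: 1; order 2: 3; order 3: 1; order 4: 2; order 6: 3; order 12: 2.
Total: 12.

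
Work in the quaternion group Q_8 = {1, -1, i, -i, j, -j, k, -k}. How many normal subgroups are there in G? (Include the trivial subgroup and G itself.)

6

G has 6 subgroups. Checking conjugation-invariance by order — order 1: 1/1 normal; order 2: 1/1 normal; order 4: 3/3 normal; order 8: 1/1 normal.
Total normal subgroups: 6.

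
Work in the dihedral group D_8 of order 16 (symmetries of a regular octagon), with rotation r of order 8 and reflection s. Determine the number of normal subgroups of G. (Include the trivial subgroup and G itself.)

7

G has 19 subgroups. Checking conjugation-invariance by order — order 1: 1/1 normal; order 2: 1/9 normal; order 4: 1/5 normal; order 8: 3/3 normal; order 16: 1/1 normal.
Total normal subgroups: 7.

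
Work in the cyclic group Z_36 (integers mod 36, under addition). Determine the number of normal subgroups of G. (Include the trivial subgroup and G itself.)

9

G is abelian, so every subgroup is normal.
G has 9 subgroups in total, hence 9 normal subgroups.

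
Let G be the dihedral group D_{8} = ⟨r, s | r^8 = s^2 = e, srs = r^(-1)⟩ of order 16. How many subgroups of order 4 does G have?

|G| = 16 and 4 | 16, so subgroups of order 4 are possible by Lagrange.
The subgroups of order 4 are: {e, r^2, r^4, r^6}; {e, r^4, r^2s, r^6s}; {e, r^4, r^3s, r^7s}; {e, r^4, s, r^4s}; … (5 in all).
So G has 5 subgroups of order 4.

5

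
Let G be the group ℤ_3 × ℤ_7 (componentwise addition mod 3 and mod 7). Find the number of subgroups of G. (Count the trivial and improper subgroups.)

4

|G| = 21, so by Lagrange every subgroup order divides 21. Divisors: 1, 3, 7, 21.
Subgroups by order — order 1: 1; order 3: 1; order 7: 1; order 21: 1.
Total: 1 + 1 + 1 + 1 = 4.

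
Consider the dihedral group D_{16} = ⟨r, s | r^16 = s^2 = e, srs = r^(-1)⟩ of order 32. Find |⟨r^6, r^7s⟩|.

|⟨r^6⟩| = 8 and |⟨r^7s⟩| = 2, so |H| is a multiple of lcm(8, 2) = 8 and divides |G| = 32.
Closing under the operation: H = {e, r^2, r^4, r^6, r^8, r^10, r^12, r^14, rs, r^3s, r^5s, r^7s, r^9s, r^11s, r^13s, r^15s}, so |H| = 16.

16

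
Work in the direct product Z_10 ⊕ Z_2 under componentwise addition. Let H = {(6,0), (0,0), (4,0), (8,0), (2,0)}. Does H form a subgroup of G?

|H| = 5 divides |G| = 20, consistent with Lagrange.
H contains the identity, every element's inverse is in H, and H is closed under +: it is a subgroup.
In fact H = ⟨(4,0)⟩.

Yes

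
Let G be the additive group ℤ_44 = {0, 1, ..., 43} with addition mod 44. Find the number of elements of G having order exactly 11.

10

In a cyclic group of order 44, the number of elements of order d (for d | 44) is φ(d).
φ(11) = 10.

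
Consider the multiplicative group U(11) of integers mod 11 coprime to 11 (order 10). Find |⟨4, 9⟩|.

5

|⟨4⟩| = 5 and |⟨9⟩| = 5, so |H| is a multiple of lcm(5, 5) = 5 and divides |G| = 10.
Closing under the operation: H = {1, 3, 4, 5, 9}, so |H| = 5.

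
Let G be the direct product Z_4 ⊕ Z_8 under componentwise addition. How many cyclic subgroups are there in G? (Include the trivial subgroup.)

14

Each element a generates a cyclic subgroup ⟨a⟩; distinct elements may generate the same one (a cyclic group of order d has φ(d) generators).
Cyclic subgroups by order — order 1: 1; order 2: 3; order 4: 6; order 8: 4.
Total: 14.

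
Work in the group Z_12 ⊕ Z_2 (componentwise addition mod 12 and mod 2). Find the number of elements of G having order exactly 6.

An element (a,b) has order lcm(ord(a), ord(b)); count pairs with lcm equal to 6.
Enumerating gives 6 such elements.

6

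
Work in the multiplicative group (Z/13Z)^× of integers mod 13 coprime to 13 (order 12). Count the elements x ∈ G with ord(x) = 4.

2

The elements of order 4 are: 5, 8.
That's 2.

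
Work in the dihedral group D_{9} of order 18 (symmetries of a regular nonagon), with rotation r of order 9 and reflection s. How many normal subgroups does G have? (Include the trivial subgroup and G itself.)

4

G has 16 subgroups. Checking conjugation-invariance by order — order 1: 1/1 normal; order 2: 0/9 normal; order 3: 1/1 normal; order 6: 0/3 normal; order 9: 1/1 normal; order 18: 1/1 normal.
Total normal subgroups: 4.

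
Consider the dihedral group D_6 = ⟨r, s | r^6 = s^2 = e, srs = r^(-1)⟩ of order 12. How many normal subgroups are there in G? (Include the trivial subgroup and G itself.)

7

G has 16 subgroups. Checking conjugation-invariance by order — order 1: 1/1 normal; order 2: 1/7 normal; order 3: 1/1 normal; order 4: 0/3 normal; order 6: 3/3 normal; order 12: 1/1 normal.
Total normal subgroups: 7.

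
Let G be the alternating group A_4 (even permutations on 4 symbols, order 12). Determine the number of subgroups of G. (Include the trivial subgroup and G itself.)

|G| = 12, so by Lagrange every subgroup order divides 12. Divisors: 1, 2, 3, 4, 6, 12.
Subgroups by order — order 1: 1; order 2: 3; order 3: 4; order 4: 1; order 6: 0; order 12: 1.
Total: 1 + 3 + 4 + 1 + 0 + 1 = 10.

10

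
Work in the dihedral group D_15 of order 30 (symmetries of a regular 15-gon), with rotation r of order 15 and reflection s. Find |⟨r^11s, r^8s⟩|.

|⟨r^11s⟩| = 2 and |⟨r^8s⟩| = 2, so |H| is a multiple of lcm(2, 2) = 2 and divides |G| = 30.
Closing under the operation: H = {e, r^3, r^6, r^9, r^12, r^2s, r^5s, r^8s, r^11s, r^14s}, so |H| = 10.

10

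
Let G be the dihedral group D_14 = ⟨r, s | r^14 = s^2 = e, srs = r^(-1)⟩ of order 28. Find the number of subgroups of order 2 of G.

15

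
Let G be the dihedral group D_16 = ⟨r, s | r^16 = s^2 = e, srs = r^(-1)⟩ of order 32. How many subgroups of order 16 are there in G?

|G| = 32 and 16 | 32, so subgroups of order 16 are possible by Lagrange.
The subgroups of order 16 are: {e, r, r^2, r^3, r^4, r^5, r^6, r^7, r^8, r^9, r^10, r^11, r^12, r^13, r^14, r^15}; {e, r^2, r^4, r^6, r^8, r^10, r^12, r^14, s, r^2s, r^4s, r^6s, r^8s, r^10s, r^12s, r^14s}; {e, r^2, r^4, r^6, r^8, r^10, r^12, r^14, rs, r^3s, r^5s, r^7s, r^9s, r^11s, r^13s, r^15s}.
So G has 3 subgroups of order 16.

3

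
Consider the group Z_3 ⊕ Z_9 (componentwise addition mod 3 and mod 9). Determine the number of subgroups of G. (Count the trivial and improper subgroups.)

|G| = 27, so by Lagrange every subgroup order divides 27. Divisors: 1, 3, 9, 27.
Subgroups by order — order 1: 1; order 3: 4; order 9: 4; order 27: 1.
Total: 1 + 4 + 4 + 1 = 10.

10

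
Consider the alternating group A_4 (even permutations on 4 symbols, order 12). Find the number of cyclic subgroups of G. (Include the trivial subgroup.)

Group the elements of G by the cyclic subgroup they generate; each cyclic subgroup of order d accounts for φ(d) elements.
Cyclic subgroups by order — order 1: 1; order 2: 3; order 3: 4.
Total: 8.

8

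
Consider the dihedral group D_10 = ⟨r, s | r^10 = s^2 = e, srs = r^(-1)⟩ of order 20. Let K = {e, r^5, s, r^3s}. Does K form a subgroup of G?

No

Closure fails: s · r^5 = r^5s ∉ K. So K is not a subgroup.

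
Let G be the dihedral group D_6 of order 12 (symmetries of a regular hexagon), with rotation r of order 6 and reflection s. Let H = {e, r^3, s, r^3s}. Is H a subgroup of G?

|H| = 4 divides |G| = 12, consistent with Lagrange.
H contains the identity, every element's inverse is in H, and H is closed under ·: it is a subgroup.

Yes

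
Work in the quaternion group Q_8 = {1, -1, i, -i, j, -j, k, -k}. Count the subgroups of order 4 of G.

3

|G| = 8 and 4 | 8, so subgroups of order 4 are possible by Lagrange.
The subgroups of order 4 are: {1, -1, i, -i}; {1, -1, j, -j}; {1, -1, k, -k}.
So G has 3 subgroups of order 4.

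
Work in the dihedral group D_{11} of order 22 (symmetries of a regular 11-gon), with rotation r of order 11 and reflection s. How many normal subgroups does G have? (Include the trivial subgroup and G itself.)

3

G has 14 subgroups. Checking conjugation-invariance by order — order 1: 1/1 normal; order 2: 0/11 normal; order 11: 1/1 normal; order 22: 1/1 normal.
Total normal subgroups: 3.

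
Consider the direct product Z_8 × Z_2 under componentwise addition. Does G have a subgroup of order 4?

Yes

4 | 16. A subgroup of order 4 is {(0,0), (0,1), (4,0), (4,1)}.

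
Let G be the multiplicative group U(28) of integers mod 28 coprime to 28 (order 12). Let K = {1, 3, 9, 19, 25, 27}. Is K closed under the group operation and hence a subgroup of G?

|K| = 6 divides |G| = 12, consistent with Lagrange.
K contains the identity, every element's inverse is in K, and K is closed under ·: it is a subgroup.
In fact K = ⟨3⟩.

Yes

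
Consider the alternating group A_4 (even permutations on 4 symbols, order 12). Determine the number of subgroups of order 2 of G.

|G| = 12 and 2 | 12, so subgroups of order 2 are possible by Lagrange.
The subgroups of order 2 are: {e, (1 2)(3 4)}; {e, (1 3)(2 4)}; {e, (1 4)(2 3)}.
So G has 3 subgroups of order 2.

3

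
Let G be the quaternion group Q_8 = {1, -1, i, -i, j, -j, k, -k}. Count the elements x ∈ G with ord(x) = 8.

0

No element of G has order 8 (even though 8 | 8).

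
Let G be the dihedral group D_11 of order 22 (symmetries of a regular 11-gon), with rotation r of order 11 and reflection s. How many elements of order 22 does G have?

0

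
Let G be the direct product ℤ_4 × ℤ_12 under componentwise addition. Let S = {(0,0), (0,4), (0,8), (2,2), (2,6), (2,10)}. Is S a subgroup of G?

|S| = 6 divides |G| = 48, consistent with Lagrange.
S contains the identity, every element's inverse is in S, and S is closed under +: it is a subgroup.
In fact S = ⟨(2,2)⟩.

Yes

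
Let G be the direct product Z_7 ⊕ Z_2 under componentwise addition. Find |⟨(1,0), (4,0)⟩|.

|⟨(1,0)⟩| = 7 and |⟨(4,0)⟩| = 7, so |H| is a multiple of lcm(7, 7) = 7 and divides |G| = 14.
Closing under the operation: H = {(0,0), (1,0), (2,0), (3,0), (4,0), (5,0), (6,0)}, so |H| = 7.

7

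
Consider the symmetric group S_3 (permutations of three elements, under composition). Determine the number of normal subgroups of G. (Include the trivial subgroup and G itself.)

3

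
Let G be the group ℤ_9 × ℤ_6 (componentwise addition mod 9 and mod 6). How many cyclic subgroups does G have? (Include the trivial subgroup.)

16

Group the elements of G by the cyclic subgroup they generate; each cyclic subgroup of order d accounts for φ(d) elements.
Cyclic subgroups by order — order 1: 1; order 2: 1; order 3: 4; order 6: 4; order 9: 3; order 18: 3.
Total: 16.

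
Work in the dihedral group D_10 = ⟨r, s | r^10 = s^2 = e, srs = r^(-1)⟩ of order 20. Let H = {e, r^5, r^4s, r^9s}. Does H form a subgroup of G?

|H| = 4 divides |G| = 20, consistent with Lagrange.
H contains the identity, every element's inverse is in H, and H is closed under ·: it is a subgroup.

Yes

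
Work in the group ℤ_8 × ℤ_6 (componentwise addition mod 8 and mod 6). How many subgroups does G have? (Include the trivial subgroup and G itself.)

22

|G| = 48, so by Lagrange every subgroup order divides 48. Divisors: 1, 2, 3, 4, 6, 8, 12, 16, 24, 48.
Subgroups by order — order 1: 1; order 2: 3; order 3: 1; order 4: 3; order 6: 3; order 8: 3; order 12: 3; order 16: 1; order 24: 3; order 48: 1.
Total: 1 + 3 + 1 + 3 + 3 + 3 + 3 + 1 + 3 + 1 = 22.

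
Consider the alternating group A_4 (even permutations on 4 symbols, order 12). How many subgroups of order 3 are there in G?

|G| = 12 and 3 | 12, so subgroups of order 3 are possible by Lagrange.
The subgroups of order 3 are: {e, (1 2 3), (1 3 2)}; {e, (1 2 4), (1 4 2)}; {e, (1 3 4), (1 4 3)}; {e, (2 3 4), (2 4 3)}.
So G has 4 subgroups of order 3.

4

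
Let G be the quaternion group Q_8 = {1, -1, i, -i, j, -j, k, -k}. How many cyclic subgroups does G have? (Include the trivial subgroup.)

5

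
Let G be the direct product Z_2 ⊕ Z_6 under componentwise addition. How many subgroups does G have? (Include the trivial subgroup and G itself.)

|G| = 12, so by Lagrange every subgroup order divides 12. Divisors: 1, 2, 3, 4, 6, 12.
Subgroups by order — order 1: 1; order 2: 3; order 3: 1; order 4: 1; order 6: 3; order 12: 1.
Total: 1 + 3 + 1 + 1 + 3 + 1 = 10.

10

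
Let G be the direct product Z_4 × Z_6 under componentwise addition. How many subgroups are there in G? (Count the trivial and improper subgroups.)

|G| = 24, so by Lagrange every subgroup order divides 24. Divisors: 1, 2, 3, 4, 6, 8, 12, 24.
Subgroups by order — order 1: 1; order 2: 3; order 3: 1; order 4: 3; order 6: 3; order 8: 1; order 12: 3; order 24: 1.
Total: 1 + 3 + 1 + 3 + 3 + 1 + 3 + 1 = 16.

16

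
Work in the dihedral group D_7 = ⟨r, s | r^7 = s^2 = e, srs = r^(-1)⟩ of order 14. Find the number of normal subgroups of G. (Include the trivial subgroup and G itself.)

3

G has 10 subgroups. Checking conjugation-invariance by order — order 1: 1/1 normal; order 2: 0/7 normal; order 7: 1/1 normal; order 14: 1/1 normal.
Total normal subgroups: 3.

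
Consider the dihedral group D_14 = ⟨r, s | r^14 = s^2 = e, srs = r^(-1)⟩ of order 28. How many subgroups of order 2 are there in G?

|G| = 28 and 2 | 28, so subgroups of order 2 are possible by Lagrange.
The subgroups of order 2 are: {e, r^10s}; {e, r^11s}; {e, r^12s}; {e, r^13s}; … (15 in all).
So G has 15 subgroups of order 2.

15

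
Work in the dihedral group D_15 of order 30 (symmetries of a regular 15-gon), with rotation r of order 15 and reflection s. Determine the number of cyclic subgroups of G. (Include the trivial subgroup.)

19

Group the elements of G by the cyclic subgroup they generate; each cyclic subgroup of order d accounts for φ(d) elements.
Cyclic subgroups by order — order 1: 1; order 2: 15; order 3: 1; order 5: 1; order 15: 1.
Total: 19.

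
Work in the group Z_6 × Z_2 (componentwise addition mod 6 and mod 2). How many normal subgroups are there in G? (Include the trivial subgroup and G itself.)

G is abelian, so every subgroup is normal.
G has 10 subgroups in total, hence 10 normal subgroups.

10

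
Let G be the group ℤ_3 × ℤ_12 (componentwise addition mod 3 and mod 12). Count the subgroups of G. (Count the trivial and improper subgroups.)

|G| = 36, so by Lagrange every subgroup order divides 36. Divisors: 1, 2, 3, 4, 6, 9, 12, 18, 36.
Subgroups by order — order 1: 1; order 2: 1; order 3: 4; order 4: 1; order 6: 4; order 9: 1; order 12: 4; order 18: 1; order 36: 1.
Total: 1 + 1 + 4 + 1 + 4 + 1 + 4 + 1 + 1 = 18.

18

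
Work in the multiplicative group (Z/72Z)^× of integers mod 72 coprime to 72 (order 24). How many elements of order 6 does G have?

Enumerating element orders in G gives 14 elements of order 6.

14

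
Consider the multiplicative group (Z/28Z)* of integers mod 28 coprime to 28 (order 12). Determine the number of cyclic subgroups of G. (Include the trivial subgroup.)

8

Each element a generates a cyclic subgroup ⟨a⟩; distinct elements may generate the same one (a cyclic group of order d has φ(d) generators).
Cyclic subgroups by order — order 1: 1; order 2: 3; order 3: 1; order 6: 3.
Total: 8.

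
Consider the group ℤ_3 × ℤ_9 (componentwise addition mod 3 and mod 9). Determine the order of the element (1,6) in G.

3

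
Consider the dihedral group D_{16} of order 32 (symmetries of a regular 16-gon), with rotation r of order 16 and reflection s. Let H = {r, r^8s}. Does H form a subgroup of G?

No

The identity e ∉ H, so H is not a subgroup.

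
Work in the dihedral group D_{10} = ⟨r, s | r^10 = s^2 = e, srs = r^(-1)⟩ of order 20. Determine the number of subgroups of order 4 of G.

|G| = 20 and 4 | 20, so subgroups of order 4 are possible by Lagrange.
The subgroups of order 4 are: {e, r^5, r^2s, r^7s}; {e, r^5, r^3s, r^8s}; {e, r^5, r^4s, r^9s}; {e, r^5, s, r^5s}; … (5 in all).
So G has 5 subgroups of order 4.

5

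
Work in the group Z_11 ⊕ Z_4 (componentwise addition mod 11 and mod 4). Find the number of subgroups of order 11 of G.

1

|G| = 44 and 11 | 44, so subgroups of order 11 are possible by Lagrange.
The subgroups of order 11 are: {(0,0), (1,0), (2,0), (3,0), (4,0), (5,0), (6,0), (7,0), (8,0), (9,0), (10,0)}.
So G has 1 subgroup of order 11.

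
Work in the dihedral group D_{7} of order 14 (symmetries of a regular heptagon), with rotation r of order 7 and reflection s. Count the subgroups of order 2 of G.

7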